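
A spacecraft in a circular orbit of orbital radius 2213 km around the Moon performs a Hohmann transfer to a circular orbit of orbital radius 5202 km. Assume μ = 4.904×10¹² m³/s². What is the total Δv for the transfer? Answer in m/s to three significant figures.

Δv_total ≈ 495 m/s

r₁ = 2213 km = 2.213×10⁶ m.
r₂ = 5202 km = 5.202×10⁶ m.
Transfer ellipse a_t = (r₁ + r₂)/2 = 3.708×10⁶ m.
At r₁: circular v_c1 = √(μ/r₁) = 1489 m/s; transfer-perilune v_p = √[μ(2/r₁ − 1/a_t)] = 1763 m/s.
Δv₁ = v_p − v_c1 = 274.7 m/s.
At r₂: circular v_c2 = √(μ/r₂) = 970.9 m/s; transfer-apolune v_a = √[μ(2/r₂ − 1/a_t)] = 750.1 m/s.
Δv₂ = v_c2 − v_a = 220.8 m/s.
Total Δv = Δv₁ + Δv₂ = 495.5 m/s.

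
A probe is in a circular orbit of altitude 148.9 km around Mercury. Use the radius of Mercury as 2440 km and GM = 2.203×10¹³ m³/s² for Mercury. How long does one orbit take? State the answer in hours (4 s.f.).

r = 2440 + 148.9 = 2588.9 km = 2.5889×10⁶ m.
Kepler's third law: T = 2π√(r³/μ) = 2π√((2.589×10⁶)³ / 2.203×10¹³).
r³/μ = 7.876×10⁵ s², so T = 2π × 8.875×10² = 5.576×10³ s.
Converting: 5.576×10³ s ÷ 3600 = 1.549 hours.

T ≈ 1.549 hours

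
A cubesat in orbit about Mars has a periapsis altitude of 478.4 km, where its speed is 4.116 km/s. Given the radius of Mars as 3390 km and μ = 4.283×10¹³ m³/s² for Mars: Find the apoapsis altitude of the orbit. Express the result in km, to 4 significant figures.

r_p = 3390 + 478.4 = 3868.4 km = 3.868×10⁶ m.
Specific energy ε = v²/2 − μ/r = -2.601×10⁶ J/kg, so a = −μ/(2ε) = 8.233×10⁶ m.
The apsides satisfy r_p + r_a = 2a, so the apoapsis radius is 2a − r_p = 1.260×10⁷ m = 12598 km.
Apoapsis altitude = 12598 − 3390 = 9208.1 km.

apoapsis altitude ≈ 9208 km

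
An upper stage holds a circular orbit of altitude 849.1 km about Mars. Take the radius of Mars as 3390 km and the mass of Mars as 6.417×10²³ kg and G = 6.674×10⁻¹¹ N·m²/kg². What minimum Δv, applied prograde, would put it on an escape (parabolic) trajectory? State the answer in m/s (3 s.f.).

Δv ≈ 1320 m/s

μ = GM = 6.674×10⁻¹¹ × 6.417×10²³ = 4.283×10¹³ m³/s².
r = 3390 + 849.1 = 4239.1 km = 4.2391×10⁶ m.
Circular speed v_c = √(μ/r) = 3179 m/s.
Escape speed v_esc = √(2μ/r) = √2 × v_c = 4495 m/s.
Δv = v_esc − v_c = 1317 m/s.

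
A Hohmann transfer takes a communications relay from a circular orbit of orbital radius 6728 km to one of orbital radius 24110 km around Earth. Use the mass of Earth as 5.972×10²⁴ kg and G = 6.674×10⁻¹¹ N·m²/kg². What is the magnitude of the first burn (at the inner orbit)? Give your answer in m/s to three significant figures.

Δv ≈ 1930 m/s

μ = GM = 6.674×10⁻¹¹ × 5.972×10²⁴ = 3.986×10¹⁴ m³/s².
r₁ = 6728 km = 6.728×10⁶ m.
r₂ = 24110 km = 2.411×10⁷ m.
Transfer ellipse a_t = (r₁ + r₂)/2 = 1.542×10⁷ m.
At r₁: circular v_c1 = √(μ/r₁) = 7697 m/s; transfer-perigee v_p = √[μ(2/r₁ − 1/a_t)] = 9625 m/s.
Δv₁ = v_p − v_c1 = 1928 m/s.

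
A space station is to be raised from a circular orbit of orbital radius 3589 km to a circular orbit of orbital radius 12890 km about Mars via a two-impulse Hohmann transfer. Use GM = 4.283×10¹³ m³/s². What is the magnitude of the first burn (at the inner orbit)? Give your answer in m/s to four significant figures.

Δv ≈ 866.3 m/s

r₁ = 3589 km = 3.589×10⁶ m.
r₂ = 12890 km = 1.289×10⁷ m.
Transfer ellipse a_t = (r₁ + r₂)/2 = 8.240×10⁶ m.
At r₁: circular v_c1 = √(μ/r₁) = 3455 m/s; transfer-periapsis v_p = √[μ(2/r₁ − 1/a_t)] = 4321 m/s.
Δv₁ = v_p − v_c1 = 866.3 m/s.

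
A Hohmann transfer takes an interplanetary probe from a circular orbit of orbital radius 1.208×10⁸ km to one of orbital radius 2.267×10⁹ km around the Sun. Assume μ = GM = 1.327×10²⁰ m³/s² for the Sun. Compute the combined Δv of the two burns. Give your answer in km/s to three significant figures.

r₁ = 1.208×10⁸ km = 1.208×10¹¹ m.
r₂ = 2.267×10⁹ km = 2.267×10¹² m.
Transfer ellipse a_t = (r₁ + r₂)/2 = 1.194×10¹² m.
At r₁: circular v_c1 = √(μ/r₁) = 33140 m/s; transfer-perihelion v_p = √[μ(2/r₁ − 1/a_t)] = 45670 m/s.
Δv₁ = v_p − v_c1 = 12530 m/s.
At r₂: circular v_c2 = √(μ/r₂) = 7651 m/s; transfer-aphelion v_a = √[μ(2/r₂ − 1/a_t)] = 2434 m/s.
Δv₂ = v_c2 − v_a = 5217 m/s.
Total Δv = Δv₁ + Δv₂ = 17740 m/s = 17.74 km/s.

Δv_total ≈ 17.7 km/s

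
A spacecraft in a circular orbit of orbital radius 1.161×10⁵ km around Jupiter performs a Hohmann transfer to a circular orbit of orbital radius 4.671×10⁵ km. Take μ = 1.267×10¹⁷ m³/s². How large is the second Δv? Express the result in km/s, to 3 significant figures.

Δv ≈ 6.08 km/s

r₁ = 1.161×10⁵ km = 1.161×10⁸ m.
r₂ = 4.671×10⁵ km = 4.671×10⁸ m.
Transfer ellipse a_t = (r₁ + r₂)/2 = 2.916×10⁸ m.
At r₁: circular v_c1 = √(μ/r₁) = 33030 m/s; transfer-perijove v_p = √[μ(2/r₁ − 1/a_t)] = 41810 m/s.
At r₂: circular v_c2 = √(μ/r₂) = 16470 m/s; transfer-apojove v_a = √[μ(2/r₂ − 1/a_t)] = 10390 m/s.
Δv₂ = v_c2 − v_a = 6077 m/s.
= 6.077 km/s.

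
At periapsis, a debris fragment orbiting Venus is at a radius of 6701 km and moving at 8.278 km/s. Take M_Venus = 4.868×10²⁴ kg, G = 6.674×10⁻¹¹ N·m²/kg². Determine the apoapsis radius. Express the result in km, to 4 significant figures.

apoapsis radius ≈ 16140 km

μ = GM = 6.674×10⁻¹¹ × 4.868×10²⁴ = 3.249×10¹⁴ m³/s².
r_p = 6.701×10⁶ m.
Specific energy ε = v²/2 − μ/r = -1.422×10⁷ J/kg, so a = −μ/(2ε) = 1.142×10⁷ m.
The apsides satisfy r_p + r_a = 2a, so the apoapsis radius is 2a − r_p = 1.614×10⁷ m = 16144 km.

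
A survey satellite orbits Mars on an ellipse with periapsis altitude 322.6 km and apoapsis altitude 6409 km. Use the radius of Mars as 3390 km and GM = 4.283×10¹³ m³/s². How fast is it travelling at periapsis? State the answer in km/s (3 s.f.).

v ≈ 4.09 km/s

r_p = 3390 + 322.6 = 3712.6 km = 3.7126×10⁶ m.
r_a = 3390 + 6409 = 9799.0 km = 9.7990×10⁶ m.
Semi-major axis a = (r_p + r_a)/2 = 6755.8 km = 6.756×10⁶ m.
Vis-viva: v² = μ(2/r − 1/a) = 4.283×10¹³ × (5.387×10⁻⁷ − 1.480×10⁻⁷) = 1.673×10⁷ m²/s².
v = 4091 m/s = 4.091 km/s.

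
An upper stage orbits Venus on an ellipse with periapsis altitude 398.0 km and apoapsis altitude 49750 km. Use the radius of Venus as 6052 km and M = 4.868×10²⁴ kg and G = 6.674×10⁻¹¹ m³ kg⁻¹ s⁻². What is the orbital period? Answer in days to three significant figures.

μ = GM = 6.674×10⁻¹¹ × 4.868×10²⁴ = 3.249×10¹⁴ m³/s².
r_p = 6052 + 398.0 = 6450.0 km = 6.4500×10⁶ m.
r_a = 6052 + 49750 = 55802 km = 5.5802×10⁷ m.
Semi-major axis a = (r_p + r_a)/2 = (6450.0 + 55802)/2 = 31126 km = 3.113×10⁷ m.
By Kepler's third law T = 2π√(a³/μ) = 2π × 9.634×10³ = 6.053×10⁴ s.
= 0.7006 days.

T ≈ 0.701 days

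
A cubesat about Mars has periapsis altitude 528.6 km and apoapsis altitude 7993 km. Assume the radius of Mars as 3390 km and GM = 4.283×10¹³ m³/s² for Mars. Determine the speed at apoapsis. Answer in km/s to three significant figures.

v ≈ 1.39 km/s

r_p = 3390 + 528.6 = 3918.6 km = 3.9186×10⁶ m.
r_a = 3390 + 7993 = 11383 km = 1.1383×10⁷ m.
Semi-major axis a = (r_p + r_a)/2 = 7650.8 km = 7.651×10⁶ m.
Vis-viva: v² = μ(2/r − 1/a) = 4.283×10¹³ × (1.757×10⁻⁷ − 1.307×10⁻⁷) = 1.927×10⁶ m²/s².
v = 1388 m/s = 1.388 km/s.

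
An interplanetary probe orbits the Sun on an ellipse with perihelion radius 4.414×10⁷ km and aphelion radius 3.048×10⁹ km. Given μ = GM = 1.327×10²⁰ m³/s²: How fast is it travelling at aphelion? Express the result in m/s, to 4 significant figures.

Semi-major axis a = (r_p + r_a)/2 = 1.5461×10⁹ km = 1.546×10¹² m.
Vis-viva: v² = μ(2/r − 1/a) = 1.327×10²⁰ × (6.562×10⁻¹³ − 6.468×10⁻¹³) = 1.243×10⁶ m²/s².
v = 1115 m/s.

v ≈ 1115 m/s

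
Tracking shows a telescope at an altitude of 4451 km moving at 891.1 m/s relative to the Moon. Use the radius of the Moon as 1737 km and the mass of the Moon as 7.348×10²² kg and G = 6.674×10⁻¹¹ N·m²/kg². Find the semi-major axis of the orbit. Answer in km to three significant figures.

μ = GM = 6.674×10⁻¹¹ × 7.348×10²² = 4.904×10¹² m³/s².
r = 1737 + 4451 = 6188.0 km = 6.188×10⁶ m.
Specific orbital energy ε = v²/2 − μ/r = (891.1)²/2 − 4.904×10¹²/6.188×10⁶ = -3.955×10⁵ J/kg.
Since ε = −μ/(2a), a = −μ/(2ε) = 6.200×10⁶ m = 6200.1 km.

a ≈ 6200 km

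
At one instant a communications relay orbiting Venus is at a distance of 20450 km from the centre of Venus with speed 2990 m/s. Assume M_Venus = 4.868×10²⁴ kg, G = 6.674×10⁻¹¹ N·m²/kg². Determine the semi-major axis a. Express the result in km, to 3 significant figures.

a ≈ 14200 km

μ = GM = 6.674×10⁻¹¹ × 4.868×10²⁴ = 3.249×10¹⁴ m³/s².
r = 2.045×10⁷ m.
Specific orbital energy ε = v²/2 − μ/r = (2990)²/2 − 3.249×10¹⁴/2.045×10⁷ = -1.142×10⁷ J/kg.
Since ε = −μ/(2a), a = −μ/(2ε) = 1.423×10⁷ m = 14228 km.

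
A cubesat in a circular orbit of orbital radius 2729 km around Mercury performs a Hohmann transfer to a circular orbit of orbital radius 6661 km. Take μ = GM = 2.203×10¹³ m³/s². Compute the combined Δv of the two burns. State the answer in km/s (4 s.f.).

Δv_total ≈ 0.9751 km/s

r₁ = 2729 km = 2.729×10⁶ m.
r₂ = 6661 km = 6.661×10⁶ m.
Transfer ellipse a_t = (r₁ + r₂)/2 = 4.695×10⁶ m.
At r₁: circular v_c1 = √(μ/r₁) = 2841 m/s; transfer-periherm v_p = √[μ(2/r₁ − 1/a_t)] = 3384 m/s.
Δv₁ = v_p − v_c1 = 543.0 m/s.
At r₂: circular v_c2 = √(μ/r₂) = 1819 m/s; transfer-apoherm v_a = √[μ(2/r₂ − 1/a_t)] = 1387 m/s.
Δv₂ = v_c2 − v_a = 432.1 m/s.
Total Δv = Δv₁ + Δv₂ = 975.1 m/s = 0.9751 km/s.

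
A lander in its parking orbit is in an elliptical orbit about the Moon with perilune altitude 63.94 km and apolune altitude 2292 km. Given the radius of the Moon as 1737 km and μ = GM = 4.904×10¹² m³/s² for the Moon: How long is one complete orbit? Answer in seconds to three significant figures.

r_p = 1737 + 63.94 = 1800.9 km = 1.8009×10⁶ m.
r_a = 1737 + 2292 = 4029.0 km = 4.0290×10⁶ m.
Semi-major axis a = (r_p + r_a)/2 = (1800.9 + 4029.0)/2 = 2915.0 km = 2.915×10⁶ m.
By Kepler's third law T = 2π√(a³/μ) = 2π × 2.247×10³ = 1.412×10⁴ s.

T ≈ 14100 seconds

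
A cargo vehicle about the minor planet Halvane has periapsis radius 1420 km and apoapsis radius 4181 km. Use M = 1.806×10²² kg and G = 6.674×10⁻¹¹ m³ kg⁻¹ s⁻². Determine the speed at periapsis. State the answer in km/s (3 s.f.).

μ = GM = 6.674×10⁻¹¹ × 1.806×10²² = 1.205×10¹² m³/s².
Semi-major axis a = (r_p + r_a)/2 = 2800.5 km = 2.800×10⁶ m.
Vis-viva: v² = μ(2/r − 1/a) = 1.205×10¹² × (1.408×10⁻⁶ − 3.571×10⁻⁷) = 1.267×10⁶ m²/s².
v = 1126 m/s = 1.126 km/s.

v ≈ 1.13 km/s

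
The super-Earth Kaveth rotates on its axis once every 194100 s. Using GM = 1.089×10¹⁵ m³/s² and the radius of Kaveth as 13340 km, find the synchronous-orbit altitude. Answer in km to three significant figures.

h_sync ≈ 88000 km

A synchronous orbit has period T, so by Kepler's third law a = (μT²/4π²)^(1/3).
μT²/4π² = 1.089×10¹⁵ × (1.941×10⁵)² / 39.48 = 1.039×10²⁴ m³.
a = 1.013×10⁸ m = 1.0129×10⁵ km.
Altitude h = a − R = 1.0129×10⁵ − 13340 = 87952 km.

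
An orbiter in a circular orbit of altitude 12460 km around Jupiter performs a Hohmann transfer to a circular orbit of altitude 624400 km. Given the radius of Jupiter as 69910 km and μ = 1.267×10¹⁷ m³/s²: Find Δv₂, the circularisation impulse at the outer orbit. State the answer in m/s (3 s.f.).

Δv ≈ 7290 m/s

r₁ = 69910 + 12460 = 82370 km = 8.2370×10⁷ m.
r₂ = 69910 + 624400 = 694310 km = 6.9431×10⁸ m.
Transfer ellipse a_t = (r₁ + r₂)/2 = 3.883×10⁸ m.
At r₁: circular v_c1 = √(μ/r₁) = 39220 m/s; transfer-perijove v_p = √[μ(2/r₁ − 1/a_t)] = 52440 m/s.
At r₂: circular v_c2 = √(μ/r₂) = 13510 m/s; transfer-apojove v_a = √[μ(2/r₂ − 1/a_t)] = 6221 m/s.
Δv₂ = v_c2 − v_a = 7287 m/s.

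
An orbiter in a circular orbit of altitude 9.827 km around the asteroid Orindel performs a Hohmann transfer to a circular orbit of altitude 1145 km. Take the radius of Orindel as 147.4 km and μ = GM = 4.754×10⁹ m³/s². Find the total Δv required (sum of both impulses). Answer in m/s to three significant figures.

Δv_total ≈ 90.7 m/s

r₁ = 147.4 + 9.827 = 157.23 km = 1.5723×10⁵ m.
r₂ = 147.4 + 1145 = 1292.4 km = 1.2924×10⁶ m.
Transfer ellipse a_t = (r₁ + r₂)/2 = 7.248×10⁵ m.
At r₁: circular v_c1 = √(μ/r₁) = 173.9 m/s; transfer-periapsis v_p = √[μ(2/r₁ − 1/a_t)] = 232.2 m/s.
Δv₁ = v_p − v_c1 = 58.31 m/s.
At r₂: circular v_c2 = √(μ/r₂) = 60.65 m/s; transfer-apoapsis v_a = √[μ(2/r₂ − 1/a_t)] = 28.25 m/s.
Δv₂ = v_c2 − v_a = 32.40 m/s.
Total Δv = Δv₁ + Δv₂ = 90.71 m/s.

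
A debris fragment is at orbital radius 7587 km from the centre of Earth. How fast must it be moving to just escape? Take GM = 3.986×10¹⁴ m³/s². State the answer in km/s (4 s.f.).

r = 7587 km = 7.587×10⁶ m.
Escape speed v_esc = √(2μ/r) = √(2 × 3.986×10¹⁴ / 7.587×10⁶) = √(1.051×10⁸) = 10250 m/s.
= 10.25 km/s.

v_esc ≈ 10.25 km/s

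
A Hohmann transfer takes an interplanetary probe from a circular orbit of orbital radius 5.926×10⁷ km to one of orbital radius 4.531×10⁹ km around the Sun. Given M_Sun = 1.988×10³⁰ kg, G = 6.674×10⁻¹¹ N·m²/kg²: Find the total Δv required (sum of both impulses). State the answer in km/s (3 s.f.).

Δv_total ≈ 23.7 km/s

μ = GM = 6.674×10⁻¹¹ × 1.988×10³⁰ = 1.327×10²⁰ m³/s².
r₁ = 5.926×10⁷ km = 5.926×10¹⁰ m.
r₂ = 4.531×10⁹ km = 4.531×10¹² m.
Transfer ellipse a_t = (r₁ + r₂)/2 = 2.295×10¹² m.
At r₁: circular v_c1 = √(μ/r₁) = 47320 m/s; transfer-perihelion v_p = √[μ(2/r₁ − 1/a_t)] = 66480 m/s.
Δv₁ = v_p − v_c1 = 19170 m/s.
At r₂: circular v_c2 = √(μ/r₂) = 5411 m/s; transfer-aphelion v_a = √[μ(2/r₂ − 1/a_t)] = 869.5 m/s.
Δv₂ = v_c2 − v_a = 4542 m/s.
Total Δv = Δv₁ + Δv₂ = 23710 m/s = 23.71 km/s.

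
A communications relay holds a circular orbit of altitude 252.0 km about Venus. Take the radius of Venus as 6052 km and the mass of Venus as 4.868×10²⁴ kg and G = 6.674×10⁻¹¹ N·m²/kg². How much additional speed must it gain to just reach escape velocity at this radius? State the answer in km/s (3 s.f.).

Δv ≈ 2.97 km/s

μ = GM = 6.674×10⁻¹¹ × 4.868×10²⁴ = 3.249×10¹⁴ m³/s².
r = 6052 + 252.0 = 6304.0 km = 6.3040×10⁶ m.
Circular speed v_c = √(μ/r) = 7179 m/s.
Escape speed v_esc = √(2μ/r) = √2 × v_c = 10150 m/s.
Δv = v_esc − v_c = 2974 m/s = 2.974 km/s.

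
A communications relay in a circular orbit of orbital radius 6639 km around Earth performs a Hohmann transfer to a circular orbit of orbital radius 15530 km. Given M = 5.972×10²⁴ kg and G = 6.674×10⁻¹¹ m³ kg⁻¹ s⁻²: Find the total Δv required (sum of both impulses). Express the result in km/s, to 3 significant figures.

Δv_total ≈ 2.57 km/s

μ = GM = 6.674×10⁻¹¹ × 5.972×10²⁴ = 3.986×10¹⁴ m³/s².
r₁ = 6639 km = 6.639×10⁶ m.
r₂ = 15530 km = 1.553×10⁷ m.
Transfer ellipse a_t = (r₁ + r₂)/2 = 1.108×10⁷ m.
At r₁: circular v_c1 = √(μ/r₁) = 7748 m/s; transfer-perigee v_p = √[μ(2/r₁ − 1/a_t)] = 9171 m/s.
Δv₁ = v_p − v_c1 = 1423 m/s.
At r₂: circular v_c2 = √(μ/r₂) = 5066 m/s; transfer-apogee v_a = √[μ(2/r₂ − 1/a_t)] = 3921 m/s.
Δv₂ = v_c2 − v_a = 1145 m/s.
Total Δv = Δv₁ + Δv₂ = 2568 m/s = 2.568 km/s.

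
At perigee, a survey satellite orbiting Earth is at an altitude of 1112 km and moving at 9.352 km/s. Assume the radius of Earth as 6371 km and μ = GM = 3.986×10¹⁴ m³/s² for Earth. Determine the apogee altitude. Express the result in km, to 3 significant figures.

apogee altitude ≈ 27900 km

r_p = 6371 + 1112 = 7483.0 km = 7.483×10⁶ m.
Specific energy ε = v²/2 − μ/r = -9.537×10⁶ J/kg, so a = −μ/(2ε) = 2.090×10⁷ m.
The apsides satisfy r_p + r_a = 2a, so the apogee radius is 2a − r_p = 3.431×10⁷ m = 34310 km.
Apogee altitude = 34310 − 6371 = 27939 km.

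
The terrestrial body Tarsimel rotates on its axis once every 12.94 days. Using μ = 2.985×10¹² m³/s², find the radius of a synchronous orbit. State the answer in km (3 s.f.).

r_sync ≈ 45600 km

T = 12.94 days = 1.118×10⁶ s.
A synchronous orbit has period T, so by Kepler's third law a = (μT²/4π²)^(1/3).
μT²/4π² = 2.985×10¹² × (1.118×10⁶)² / 39.48 = 9.451×10²² m³.
a = 4.555×10⁷ m = 45551 km.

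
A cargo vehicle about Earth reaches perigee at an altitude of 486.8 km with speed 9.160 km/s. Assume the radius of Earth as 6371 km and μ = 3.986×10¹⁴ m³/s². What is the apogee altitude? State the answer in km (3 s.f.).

r_p = 6371 + 486.8 = 6857.8 km = 6.858×10⁶ m.
Specific energy ε = v²/2 − μ/r = -1.617×10⁷ J/kg, so a = −μ/(2ε) = 1.232×10⁷ m.
The apsides satisfy r_p + r_a = 2a, so the apogee radius is 2a − r_p = 1.779×10⁷ m = 17792 km.
Apogee altitude = 17792 − 6371 = 11421 km.

apogee altitude ≈ 11400 km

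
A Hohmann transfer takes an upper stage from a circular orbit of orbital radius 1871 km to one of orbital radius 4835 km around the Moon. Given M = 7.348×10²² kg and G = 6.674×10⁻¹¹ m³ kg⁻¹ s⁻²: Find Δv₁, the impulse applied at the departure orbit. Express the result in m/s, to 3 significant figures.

μ = GM = 6.674×10⁻¹¹ × 7.348×10²² = 4.904×10¹² m³/s².
r₁ = 1871 km = 1.871×10⁶ m.
r₂ = 4835 km = 4.835×10⁶ m.
Transfer ellipse a_t = (r₁ + r₂)/2 = 3.353×10⁶ m.
At r₁: circular v_c1 = √(μ/r₁) = 1619 m/s; transfer-perilune v_p = √[μ(2/r₁ − 1/a_t)] = 1944 m/s.
Δv₁ = v_p − v_c1 = 325.1 m/s.

Δv ≈ 325 m/s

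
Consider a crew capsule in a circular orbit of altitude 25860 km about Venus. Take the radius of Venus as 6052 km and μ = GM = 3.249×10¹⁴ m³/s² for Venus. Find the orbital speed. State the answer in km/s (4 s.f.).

r = 6052 + 25860 = 31912 km = 3.1912×10⁷ m.
For a circular orbit v = √(μ/r) = √(3.249×10¹⁴ / 3.191×10⁷) = √(1.018×10⁷) = 3191 m/s.
That is 3.191 km/s.

v ≈ 3.191 km/s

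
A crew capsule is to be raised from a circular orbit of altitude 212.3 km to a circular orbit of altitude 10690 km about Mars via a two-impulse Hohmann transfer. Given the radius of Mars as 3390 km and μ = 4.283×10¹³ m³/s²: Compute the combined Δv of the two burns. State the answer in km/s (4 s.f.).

Δv_total ≈ 1.534 km/s

r₁ = 3390 + 212.3 = 3602.3 km = 3.6023×10⁶ m.
r₂ = 3390 + 10690 = 14080 km = 1.4080×10⁷ m.
Transfer ellipse a_t = (r₁ + r₂)/2 = 8.841×10⁶ m.
At r₁: circular v_c1 = √(μ/r₁) = 3448 m/s; transfer-periapsis v_p = √[μ(2/r₁ − 1/a_t)] = 4351 m/s.
Δv₁ = v_p − v_c1 = 903.3 m/s.
At r₂: circular v_c2 = √(μ/r₂) = 1744 m/s; transfer-apoapsis v_a = √[μ(2/r₂ − 1/a_t)] = 1113 m/s.
Δv₂ = v_c2 − v_a = 630.8 m/s.
Total Δv = Δv₁ + Δv₂ = 1534 m/s = 1.534 km/s.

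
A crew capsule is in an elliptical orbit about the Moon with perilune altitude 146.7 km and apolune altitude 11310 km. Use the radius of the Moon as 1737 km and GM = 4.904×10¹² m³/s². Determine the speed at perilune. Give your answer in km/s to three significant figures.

r_p = 1737 + 146.7 = 1883.7 km = 1.8837×10⁶ m.
r_a = 1737 + 11310 = 13047 km = 1.3047×10⁷ m.
Semi-major axis a = (r_p + r_a)/2 = 7465.4 km = 7.465×10⁶ m.
Vis-viva: v² = μ(2/r − 1/a) = 4.904×10¹² × (1.062×10⁻⁶ − 1.340×10⁻⁷) = 4.550×10⁶ m²/s².
v = 2133 m/s = 2.133 km/s.

v ≈ 2.13 km/s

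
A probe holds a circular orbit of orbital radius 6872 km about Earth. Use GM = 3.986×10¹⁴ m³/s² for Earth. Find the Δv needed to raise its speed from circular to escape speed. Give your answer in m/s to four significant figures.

r = 6872 km = 6.872×10⁶ m.
Circular speed v_c = √(μ/r) = 7616 m/s.
Escape speed v_esc = √(2μ/r) = √2 × v_c = 10770 m/s.
Δv = v_esc − v_c = 3155 m/s.

Δv ≈ 3155 m/s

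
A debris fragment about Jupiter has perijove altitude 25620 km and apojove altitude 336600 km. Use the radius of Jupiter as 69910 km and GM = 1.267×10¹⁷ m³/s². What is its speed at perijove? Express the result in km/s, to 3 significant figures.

r_p = 69910 + 25620 = 95530 km = 9.5530×10⁷ m.
r_a = 69910 + 336600 = 406510 km = 4.0651×10⁸ m.
Semi-major axis a = (r_p + r_a)/2 = 2.5102×10⁵ km = 2.510×10⁸ m.
Vis-viva: v² = μ(2/r − 1/a) = 1.267×10¹⁷ × (2.094×10⁻⁸ − 3.984×10⁻⁹) = 2.148×10⁹ m²/s².
v = 46340 m/s = 46.34 km/s.

v ≈ 46.3 km/s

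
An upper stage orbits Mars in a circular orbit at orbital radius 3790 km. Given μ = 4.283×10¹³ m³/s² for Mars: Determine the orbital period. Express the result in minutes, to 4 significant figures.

r = 3790 km = 3.790×10⁶ m.
Kepler's third law: T = 2π√(r³/μ) = 2π√((3.790×10⁶)³ / 4.283×10¹³).
r³/μ = 1.271×10⁶ s², so T = 2π × 1.127×10³ = 7.084×10³ s.
Converting: 7.084×10³ s ÷ 60.00 = 118.1 minutes.

T ≈ 118.1 minutes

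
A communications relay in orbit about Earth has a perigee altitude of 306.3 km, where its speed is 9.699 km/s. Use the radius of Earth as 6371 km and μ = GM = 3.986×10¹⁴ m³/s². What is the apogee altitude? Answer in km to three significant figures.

r_p = 6371 + 306.3 = 6677.3 km = 6.677×10⁶ m.
Specific energy ε = v²/2 − μ/r = -1.266×10⁷ J/kg, so a = −μ/(2ε) = 1.574×10⁷ m.
The apsides satisfy r_p + r_a = 2a, so the apogee radius is 2a − r_p = 2.481×10⁷ m = 24809 km.
Apogee altitude = 24809 − 6371 = 18438 km.

apogee altitude ≈ 18400 km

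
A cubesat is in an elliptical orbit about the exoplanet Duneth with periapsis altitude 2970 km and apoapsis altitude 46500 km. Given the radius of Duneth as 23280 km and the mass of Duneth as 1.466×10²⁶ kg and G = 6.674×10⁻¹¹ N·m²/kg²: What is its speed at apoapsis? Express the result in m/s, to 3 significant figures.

μ = GM = 6.674×10⁻¹¹ × 1.466×10²⁶ = 9.784×10¹⁵ m³/s².
r_p = 23280 + 2970 = 26250 km = 2.6250×10⁷ m.
r_a = 23280 + 46500 = 69780 km = 6.9780×10⁷ m.
Semi-major axis a = (r_p + r_a)/2 = 48015 km = 4.802×10⁷ m.
Vis-viva: v² = μ(2/r − 1/a) = 9.784×10¹⁵ × (2.866×10⁻⁸ − 2.083×10⁻⁸) = 7.666×10⁷ m²/s².
v = 8755 m/s.

v ≈ 8760 m/s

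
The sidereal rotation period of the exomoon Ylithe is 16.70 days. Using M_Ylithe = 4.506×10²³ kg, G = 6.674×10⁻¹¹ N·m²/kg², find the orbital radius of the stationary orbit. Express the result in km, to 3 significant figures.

μ = GM = 6.674×10⁻¹¹ × 4.506×10²³ = 3.007×10¹³ m³/s².
T = 16.70 days = 1.443×10⁶ s.
A synchronous orbit has period T, so by Kepler's third law a = (μT²/4π²)^(1/3).
μT²/4π² = 3.007×10¹³ × (1.443×10⁶)² / 39.48 = 1.586×10²⁴ m³.
a = 1.166×10⁸ m = 1.1662×10⁵ km.

r_sync ≈ 1.17×10⁵ km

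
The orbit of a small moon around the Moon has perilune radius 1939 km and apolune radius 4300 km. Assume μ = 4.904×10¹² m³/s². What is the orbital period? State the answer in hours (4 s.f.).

Semi-major axis a = (r_p + r_a)/2 = (1939.0 + 4300.0)/2 = 3119.5 km = 3.120×10⁶ m.
By Kepler's third law T = 2π√(a³/μ) = 2π × 2.488×10³ = 1.563×10⁴ s.
= 4.342 hours.

T ≈ 4.342 hours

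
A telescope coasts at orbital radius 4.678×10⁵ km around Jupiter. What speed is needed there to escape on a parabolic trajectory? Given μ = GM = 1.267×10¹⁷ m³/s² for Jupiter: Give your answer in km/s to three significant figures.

r = 4.678×10⁵ km = 4.678×10⁸ m.
Escape speed v_esc = √(2μ/r) = √(2 × 1.267×10¹⁷ / 4.678×10⁸) = √(5.417×10⁸) = 23270 m/s.
= 23.27 km/s.

v_esc ≈ 23.3 km/s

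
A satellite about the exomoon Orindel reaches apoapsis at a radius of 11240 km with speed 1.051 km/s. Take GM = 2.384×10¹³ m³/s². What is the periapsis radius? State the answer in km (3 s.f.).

r_a = 1.124×10⁷ m.
Specific energy ε = v²/2 − μ/r = -1.569×10⁶ J/kg, so a = −μ/(2ε) = 7.599×10⁶ m.
The apsides satisfy r_p + r_a = 2a, so the periapsis radius is 2a − r_a = 3.957×10⁶ m = 3957.3 km.

periapsis radius ≈ 3960 km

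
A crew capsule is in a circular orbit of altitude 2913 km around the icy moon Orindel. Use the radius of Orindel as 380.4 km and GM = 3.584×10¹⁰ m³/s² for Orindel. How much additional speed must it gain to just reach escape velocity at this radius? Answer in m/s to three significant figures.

r = 380.4 + 2913 = 3293.4 km = 3.2934×10⁶ m.
Circular speed v_c = √(μ/r) = 104.3 m/s.
Escape speed v_esc = √(2μ/r) = √2 × v_c = 147.5 m/s.
Δv = v_esc − v_c = 43.21 m/s.

Δv ≈ 43.2 m/s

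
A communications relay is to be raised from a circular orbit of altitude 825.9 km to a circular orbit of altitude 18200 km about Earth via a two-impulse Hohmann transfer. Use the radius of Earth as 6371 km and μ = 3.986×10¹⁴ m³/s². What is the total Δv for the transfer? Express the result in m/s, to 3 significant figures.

r₁ = 6371 + 825.9 = 7196.9 km = 7.1969×10⁶ m.
r₂ = 6371 + 18200 = 24571 km = 2.4571×10⁷ m.
Transfer ellipse a_t = (r₁ + r₂)/2 = 1.588×10⁷ m.
At r₁: circular v_c1 = √(μ/r₁) = 7442 m/s; transfer-perigee v_p = √[μ(2/r₁ − 1/a_t)] = 9256 m/s.
Δv₁ = v_p − v_c1 = 1814 m/s.
At r₂: circular v_c2 = √(μ/r₂) = 4028 m/s; transfer-apogee v_a = √[μ(2/r₂ − 1/a_t)] = 2711 m/s.
Δv₂ = v_c2 − v_a = 1317 m/s.
Total Δv = Δv₁ + Δv₂ = 3131 m/s.

Δv_total ≈ 3130 m/s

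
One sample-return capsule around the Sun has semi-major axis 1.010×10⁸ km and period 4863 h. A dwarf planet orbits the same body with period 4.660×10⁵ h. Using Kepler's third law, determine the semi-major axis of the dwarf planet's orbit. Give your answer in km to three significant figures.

a₂ ≈ 2.11×10⁹ km

Kepler's third law: a³ ∝ T², so a₂ = a₁ (T₂/T₁)^(2/3).
T₂/T₁ = 95.83, (T₂/T₁)^(2/3) = 20.94.
a₂ = 1.010×10⁸ × 20.94 = 2.115×10⁹ km.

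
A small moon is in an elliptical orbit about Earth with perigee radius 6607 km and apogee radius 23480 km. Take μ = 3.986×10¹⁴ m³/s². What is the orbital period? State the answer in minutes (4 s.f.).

Semi-major axis a = (r_p + r_a)/2 = (6607.0 + 23480)/2 = 15044 km = 1.504×10⁷ m.
By Kepler's third law T = 2π√(a³/μ) = 2π × 2.923×10³ = 1.836×10⁴ s.
= 306.0 minutes.

T ≈ 306.0 minutes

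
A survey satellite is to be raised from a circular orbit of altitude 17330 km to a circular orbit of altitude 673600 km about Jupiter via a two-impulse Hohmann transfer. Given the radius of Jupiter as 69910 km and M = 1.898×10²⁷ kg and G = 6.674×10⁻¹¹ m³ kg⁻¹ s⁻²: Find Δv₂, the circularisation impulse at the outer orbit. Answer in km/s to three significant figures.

μ = GM = 6.674×10⁻¹¹ × 1.898×10²⁷ = 1.267×10¹⁷ m³/s².
r₁ = 69910 + 17330 = 87240 km = 8.7240×10⁷ m.
r₂ = 69910 + 673600 = 743510 km = 7.4351×10⁸ m.
Transfer ellipse a_t = (r₁ + r₂)/2 = 4.154×10⁸ m.
At r₁: circular v_c1 = √(μ/r₁) = 38110 m/s; transfer-perijove v_p = √[μ(2/r₁ − 1/a_t)] = 50980 m/s.
At r₂: circular v_c2 = √(μ/r₂) = 13050 m/s; transfer-apojove v_a = √[μ(2/r₂ − 1/a_t)] = 5982 m/s.
Δv₂ = v_c2 − v_a = 7071 m/s.
= 7.071 km/s.

Δv ≈ 7.07 km/s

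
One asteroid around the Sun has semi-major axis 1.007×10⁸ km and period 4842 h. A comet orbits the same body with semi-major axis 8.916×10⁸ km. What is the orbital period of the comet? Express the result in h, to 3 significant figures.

T₂ ≈ 1.28×10⁵ h

Kepler's third law: T² ∝ a³, so T₂ = T₁ (a₂/a₁)^(3/2).
a₂/a₁ = 8.854, (a₂/a₁)^(3/2) = 26.35.
T₂ = 4842 × 26.35 = 1.276×10⁵ h.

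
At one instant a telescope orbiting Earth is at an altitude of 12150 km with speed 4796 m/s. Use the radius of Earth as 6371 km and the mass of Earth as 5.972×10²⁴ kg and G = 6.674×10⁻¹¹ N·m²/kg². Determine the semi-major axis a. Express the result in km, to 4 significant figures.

a ≈ 19890 km

μ = GM = 6.674×10⁻¹¹ × 5.972×10²⁴ = 3.986×10¹⁴ m³/s².
r = 6371 + 12150 = 18521 km = 1.852×10⁷ m.
Vis-viva rearranged: 1/a = 2/r − v²/μ = 1.080×10⁻⁷ − 5.771×10⁻⁸ = 5.028×10⁻⁸ m⁻¹.
a = 1.989×10⁷ m = 19890 km.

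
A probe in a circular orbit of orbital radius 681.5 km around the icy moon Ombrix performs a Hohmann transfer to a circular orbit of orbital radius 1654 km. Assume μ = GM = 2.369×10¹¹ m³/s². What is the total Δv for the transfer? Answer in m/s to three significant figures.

Δv_total ≈ 201 m/s

r₁ = 681.5 km = 6.815×10⁵ m.
r₂ = 1654 km = 1.654×10⁶ m.
Transfer ellipse a_t = (r₁ + r₂)/2 = 1.168×10⁶ m.
At r₁: circular v_c1 = √(μ/r₁) = 589.6 m/s; transfer-periapsis v_p = √[μ(2/r₁ − 1/a_t)] = 701.7 m/s.
Δv₁ = v_p − v_c1 = 112.1 m/s.
At r₂: circular v_c2 = √(μ/r₂) = 378.5 m/s; transfer-apoapsis v_a = √[μ(2/r₂ − 1/a_t)] = 289.1 m/s.
Δv₂ = v_c2 − v_a = 89.34 m/s.
Total Δv = Δv₁ + Δv₂ = 201.4 m/s.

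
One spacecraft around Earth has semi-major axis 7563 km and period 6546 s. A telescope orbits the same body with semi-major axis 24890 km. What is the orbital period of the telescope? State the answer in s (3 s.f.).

Kepler's third law: T² ∝ a³, so T₂ = T₁ (a₂/a₁)^(3/2).
a₂/a₁ = 3.291, (a₂/a₁)^(3/2) = 5.970.
T₂ = 6546 × 5.970 = 39080 s.

T₂ ≈ 39100 s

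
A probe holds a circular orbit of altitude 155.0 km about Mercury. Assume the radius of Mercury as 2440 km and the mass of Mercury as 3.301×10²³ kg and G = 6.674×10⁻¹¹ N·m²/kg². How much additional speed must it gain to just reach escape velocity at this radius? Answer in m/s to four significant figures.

Δv ≈ 1207 m/s

μ = GM = 6.674×10⁻¹¹ × 3.301×10²³ = 2.203×10¹³ m³/s².
r = 2440 + 155.0 = 2595.0 km = 2.5950×10⁶ m.
Circular speed v_c = √(μ/r) = 2914 m/s.
Escape speed v_esc = √(2μ/r) = √2 × v_c = 4121 m/s.
Δv = v_esc − v_c = 1207 m/s.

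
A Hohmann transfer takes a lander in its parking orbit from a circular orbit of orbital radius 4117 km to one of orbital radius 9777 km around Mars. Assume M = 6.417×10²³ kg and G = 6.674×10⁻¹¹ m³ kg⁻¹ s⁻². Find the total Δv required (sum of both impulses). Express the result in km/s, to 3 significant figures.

Δv_total ≈ 1.08 km/s

μ = GM = 6.674×10⁻¹¹ × 6.417×10²³ = 4.283×10¹³ m³/s².
r₁ = 4117 km = 4.117×10⁶ m.
r₂ = 9777 km = 9.777×10⁶ m.
Transfer ellipse a_t = (r₁ + r₂)/2 = 6.947×10⁶ m.
At r₁: circular v_c1 = √(μ/r₁) = 3225 m/s; transfer-periapsis v_p = √[μ(2/r₁ − 1/a_t)] = 3826 m/s.
Δv₁ = v_p − v_c1 = 601.0 m/s.
At r₂: circular v_c2 = √(μ/r₂) = 2093 m/s; transfer-apoapsis v_a = √[μ(2/r₂ − 1/a_t)] = 1611 m/s.
Δv₂ = v_c2 − v_a = 481.7 m/s.
Total Δv = Δv₁ + Δv₂ = 1083 m/s = 1.083 km/s.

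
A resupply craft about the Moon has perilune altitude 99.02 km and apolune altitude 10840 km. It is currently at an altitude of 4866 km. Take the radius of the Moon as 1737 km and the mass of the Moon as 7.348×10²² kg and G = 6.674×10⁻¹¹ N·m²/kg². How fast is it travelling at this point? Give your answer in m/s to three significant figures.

μ = GM = 6.674×10⁻¹¹ × 7.348×10²² = 4.904×10¹² m³/s².
r_p = 1737 + 99.02 = 1836.0 km = 1.8360×10⁶ m.
r_a = 1737 + 10840 = 12577 km = 1.2577×10⁷ m.
r = 1737 + 4866 = 6603.0 km = 6.603×10⁶ m.
Semi-major axis a = (r_p + r_a)/2 = 7206.5 km = 7.207×10⁶ m.
Vis-viva: v² = μ(2/r − 1/a) = 4.904×10¹² × (3.029×10⁻⁷ − 1.388×10⁻⁷) = 8.049×10⁵ m²/s².
v = 897.2 m/s.

v ≈ 897 m/s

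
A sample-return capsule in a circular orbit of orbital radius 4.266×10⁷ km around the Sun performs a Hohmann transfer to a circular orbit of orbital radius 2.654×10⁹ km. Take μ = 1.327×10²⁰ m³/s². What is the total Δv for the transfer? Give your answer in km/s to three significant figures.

Δv_total ≈ 28.3 km/s

r₁ = 4.266×10⁷ km = 4.266×10¹⁰ m.
r₂ = 2.654×10⁹ km = 2.654×10¹² m.
Transfer ellipse a_t = (r₁ + r₂)/2 = 1.348×10¹² m.
At r₁: circular v_c1 = √(μ/r₁) = 55770 m/s; transfer-perihelion v_p = √[μ(2/r₁ − 1/a_t)] = 78250 m/s.
Δv₁ = v_p − v_c1 = 22480 m/s.
At r₂: circular v_c2 = √(μ/r₂) = 7071 m/s; transfer-aphelion v_a = √[μ(2/r₂ − 1/a_t)] = 1258 m/s.
Δv₂ = v_c2 − v_a = 5813 m/s.
Total Δv = Δv₁ + Δv₂ = 28290 m/s = 28.29 km/s.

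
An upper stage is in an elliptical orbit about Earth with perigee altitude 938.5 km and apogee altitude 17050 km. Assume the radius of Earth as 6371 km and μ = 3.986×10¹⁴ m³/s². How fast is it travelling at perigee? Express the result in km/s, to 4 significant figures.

r_p = 6371 + 938.5 = 7309.5 km = 7.3095×10⁶ m.
r_a = 6371 + 17050 = 23421 km = 2.3421×10⁷ m.
Semi-major axis a = (r_p + r_a)/2 = 15365 km = 1.537×10⁷ m.
Vis-viva: v² = μ(2/r − 1/a) = 3.986×10¹⁴ × (2.736×10⁻⁷ − 6.508×10⁻⁸) = 8.312×10⁷ m²/s².
v = 9117 m/s = 9.117 km/s.

v ≈ 9.117 km/s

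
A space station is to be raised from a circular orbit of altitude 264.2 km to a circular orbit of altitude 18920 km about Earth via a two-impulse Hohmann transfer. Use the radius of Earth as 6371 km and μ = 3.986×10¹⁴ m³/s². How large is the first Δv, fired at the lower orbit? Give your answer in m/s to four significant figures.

Δv ≈ 2005 m/s

r₁ = 6371 + 264.2 = 6635.2 km = 6.6352×10⁶ m.
r₂ = 6371 + 18920 = 25291 km = 2.5291×10⁷ m.
Transfer ellipse a_t = (r₁ + r₂)/2 = 1.596×10⁷ m.
At r₁: circular v_c1 = √(μ/r₁) = 7751 m/s; transfer-perigee v_p = √[μ(2/r₁ − 1/a_t)] = 9756 m/s.
Δv₁ = v_p − v_c1 = 2005 m/s.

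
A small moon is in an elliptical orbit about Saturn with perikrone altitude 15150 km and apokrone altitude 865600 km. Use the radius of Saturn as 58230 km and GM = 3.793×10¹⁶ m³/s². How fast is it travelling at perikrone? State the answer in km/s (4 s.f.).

r_p = 58230 + 15150 = 73380 km = 7.3380×10⁷ m.
r_a = 58230 + 865600 = 923830 km = 9.2383×10⁸ m.
Semi-major axis a = (r_p + r_a)/2 = 4.9860×10⁵ km = 4.986×10⁸ m.
Vis-viva: v² = μ(2/r − 1/a) = 3.793×10¹⁶ × (2.726×10⁻⁸ − 2.006×10⁻⁹) = 9.577×10⁸ m²/s².
v = 30950 m/s = 30.95 km/s.

v ≈ 30.95 km/s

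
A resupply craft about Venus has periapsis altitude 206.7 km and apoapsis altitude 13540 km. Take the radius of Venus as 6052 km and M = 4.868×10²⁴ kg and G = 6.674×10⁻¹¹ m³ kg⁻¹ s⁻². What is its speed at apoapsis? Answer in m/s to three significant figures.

v ≈ 2830 m/s

μ = GM = 6.674×10⁻¹¹ × 4.868×10²⁴ = 3.249×10¹⁴ m³/s².
r_p = 6052 + 206.7 = 6258.7 km = 6.2587×10⁶ m.
r_a = 6052 + 13540 = 19592 km = 1.9592×10⁷ m.
Semi-major axis a = (r_p + r_a)/2 = 12925 km = 1.293×10⁷ m.
Vis-viva: v² = μ(2/r − 1/a) = 3.249×10¹⁴ × (1.021×10⁻⁷ − 7.737×10⁻⁸) = 8.030×10⁶ m²/s².
v = 2834 m/s.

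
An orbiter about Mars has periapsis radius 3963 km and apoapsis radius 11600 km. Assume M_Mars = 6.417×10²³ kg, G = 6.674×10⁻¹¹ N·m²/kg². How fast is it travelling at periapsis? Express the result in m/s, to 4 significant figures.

v ≈ 4014 m/s

μ = GM = 6.674×10⁻¹¹ × 6.417×10²³ = 4.283×10¹³ m³/s².
Semi-major axis a = (r_p + r_a)/2 = 7781.5 km = 7.782×10⁶ m.
Vis-viva: v² = μ(2/r − 1/a) = 4.283×10¹³ × (5.047×10⁻⁷ − 1.285×10⁻⁷) = 1.611×10⁷ m²/s².
v = 4014 m/s.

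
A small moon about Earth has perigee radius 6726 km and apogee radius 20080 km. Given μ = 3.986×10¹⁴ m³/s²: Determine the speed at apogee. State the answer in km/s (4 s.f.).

v ≈ 3.156 km/s

Semi-major axis a = (r_p + r_a)/2 = 13403 km = 1.340×10⁷ m.
Vis-viva: v² = μ(2/r − 1/a) = 3.986×10¹⁴ × (9.960×10⁻⁸ − 7.461×10⁻⁸) = 9.962×10⁶ m²/s².
v = 3156 m/s = 3.156 km/s.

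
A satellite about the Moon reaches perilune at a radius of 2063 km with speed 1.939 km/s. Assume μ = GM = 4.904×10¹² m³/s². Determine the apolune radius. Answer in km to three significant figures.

r_p = 2.063×10⁶ m.
Specific energy ε = v²/2 − μ/r = -4.973×10⁵ J/kg, so a = −μ/(2ε) = 4.931×10⁶ m.
The apsides satisfy r_p + r_a = 2a, so the apolune radius is 2a − r_p = 7.799×10⁶ m = 7799.0 km.

apolune radius ≈ 7800 km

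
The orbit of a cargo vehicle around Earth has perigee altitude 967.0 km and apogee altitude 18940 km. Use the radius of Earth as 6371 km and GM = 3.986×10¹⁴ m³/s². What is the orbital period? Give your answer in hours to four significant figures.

r_p = 6371 + 967.0 = 7338.0 km = 7.3380×10⁶ m.
r_a = 6371 + 18940 = 25311 km = 2.5311×10⁷ m.
Semi-major axis a = (r_p + r_a)/2 = (7338.0 + 25311)/2 = 16324 km = 1.632×10⁷ m.
By Kepler's third law T = 2π√(a³/μ) = 2π × 3.304×10³ = 2.076×10⁴ s.
= 5.766 hours.

T ≈ 5.766 hours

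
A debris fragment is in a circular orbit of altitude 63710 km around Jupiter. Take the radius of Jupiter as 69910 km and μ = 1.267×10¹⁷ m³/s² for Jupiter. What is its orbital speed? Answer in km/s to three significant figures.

v ≈ 30.8 km/s

r = 69910 + 63710 = 133620 km = 1.3362×10⁸ m.
For a circular orbit v = √(μ/r) = √(1.267×10¹⁷ / 1.336×10⁸) = √(9.482×10⁸) = 30790 m/s.
That is 30.79 km/s.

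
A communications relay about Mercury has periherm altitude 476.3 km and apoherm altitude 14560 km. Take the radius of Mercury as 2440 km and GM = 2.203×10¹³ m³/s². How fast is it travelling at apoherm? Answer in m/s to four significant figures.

v ≈ 616.0 m/s

r_p = 2440 + 476.3 = 2916.3 km = 2.9163×10⁶ m.
r_a = 2440 + 14560 = 17000 km = 1.7000×10⁷ m.
Semi-major axis a = (r_p + r_a)/2 = 9958.1 km = 9.958×10⁶ m.
Vis-viva: v² = μ(2/r − 1/a) = 2.203×10¹³ × (1.176×10⁻⁷ − 1.004×10⁻⁷) = 3.795×10⁵ m²/s².
v = 616.0 m/s.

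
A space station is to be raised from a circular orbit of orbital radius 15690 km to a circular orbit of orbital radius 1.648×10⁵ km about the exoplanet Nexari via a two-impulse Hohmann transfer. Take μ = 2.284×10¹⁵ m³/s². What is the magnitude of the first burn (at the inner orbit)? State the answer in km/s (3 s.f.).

Δv ≈ 4.24 km/s

r₁ = 15690 km = 1.569×10⁷ m.
r₂ = 1.648×10⁵ km = 1.648×10⁸ m.
Transfer ellipse a_t = (r₁ + r₂)/2 = 9.024×10⁷ m.
At r₁: circular v_c1 = √(μ/r₁) = 12070 m/s; transfer-periapsis v_p = √[μ(2/r₁ − 1/a_t)] = 16300 m/s.
Δv₁ = v_p − v_c1 = 4239 m/s.
= 4.239 km/s.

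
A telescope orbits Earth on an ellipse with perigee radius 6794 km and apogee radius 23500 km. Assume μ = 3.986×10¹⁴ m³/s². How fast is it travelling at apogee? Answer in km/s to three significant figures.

v ≈ 2.76 km/s

Semi-major axis a = (r_p + r_a)/2 = 15147 km = 1.515×10⁷ m.
Vis-viva: v² = μ(2/r − 1/a) = 3.986×10¹⁴ × (8.511×10⁻⁸ − 6.602×10⁻⁸) = 7.608×10⁶ m²/s².
v = 2758 m/s = 2.758 km/s.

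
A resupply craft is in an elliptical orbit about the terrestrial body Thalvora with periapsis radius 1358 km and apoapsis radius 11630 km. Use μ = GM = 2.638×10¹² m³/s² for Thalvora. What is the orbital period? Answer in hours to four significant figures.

T ≈ 17.78 hours

Semi-major axis a = (r_p + r_a)/2 = (1358.0 + 11630)/2 = 6494.0 km = 6.494×10⁶ m.
By Kepler's third law T = 2π√(a³/μ) = 2π × 1.019×10⁴ = 6.402×10⁴ s.
= 17.78 hours.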